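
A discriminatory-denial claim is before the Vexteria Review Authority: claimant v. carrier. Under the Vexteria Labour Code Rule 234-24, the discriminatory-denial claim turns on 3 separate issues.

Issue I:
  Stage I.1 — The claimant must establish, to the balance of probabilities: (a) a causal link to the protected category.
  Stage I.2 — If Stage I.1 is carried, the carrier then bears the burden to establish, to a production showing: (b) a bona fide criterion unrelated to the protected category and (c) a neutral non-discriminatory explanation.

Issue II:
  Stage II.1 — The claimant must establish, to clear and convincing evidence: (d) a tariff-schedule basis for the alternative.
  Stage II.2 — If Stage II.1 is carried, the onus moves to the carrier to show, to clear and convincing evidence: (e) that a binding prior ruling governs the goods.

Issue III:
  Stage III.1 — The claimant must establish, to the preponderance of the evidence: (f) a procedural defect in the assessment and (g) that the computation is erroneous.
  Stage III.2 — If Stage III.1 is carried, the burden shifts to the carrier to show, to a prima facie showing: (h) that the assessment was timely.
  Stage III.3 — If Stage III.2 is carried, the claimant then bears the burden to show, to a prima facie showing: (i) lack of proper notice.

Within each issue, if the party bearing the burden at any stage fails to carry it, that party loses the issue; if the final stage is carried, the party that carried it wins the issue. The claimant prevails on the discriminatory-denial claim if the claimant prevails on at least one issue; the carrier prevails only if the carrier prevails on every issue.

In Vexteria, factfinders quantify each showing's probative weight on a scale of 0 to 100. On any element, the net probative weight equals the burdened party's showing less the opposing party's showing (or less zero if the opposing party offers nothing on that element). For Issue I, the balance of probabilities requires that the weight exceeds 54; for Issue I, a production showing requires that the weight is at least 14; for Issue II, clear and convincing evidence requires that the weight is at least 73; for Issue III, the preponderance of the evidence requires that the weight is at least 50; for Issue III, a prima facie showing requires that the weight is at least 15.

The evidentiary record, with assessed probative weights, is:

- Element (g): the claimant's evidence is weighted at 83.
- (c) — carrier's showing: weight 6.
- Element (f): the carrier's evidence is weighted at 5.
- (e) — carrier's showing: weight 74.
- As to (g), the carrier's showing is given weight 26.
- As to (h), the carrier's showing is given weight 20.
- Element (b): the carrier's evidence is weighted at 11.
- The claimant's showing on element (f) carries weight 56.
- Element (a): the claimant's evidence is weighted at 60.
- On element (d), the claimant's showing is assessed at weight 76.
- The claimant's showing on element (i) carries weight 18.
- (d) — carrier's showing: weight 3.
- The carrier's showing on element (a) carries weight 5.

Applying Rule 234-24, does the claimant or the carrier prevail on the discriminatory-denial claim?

claimant

— Issue I —
At Stage I.1 the claimant must meet the balance of probabilities (weight exceeds 54): on (a) the weight is 60 less the opposing 5 gives net 55, which does exceed 54, so (a) meets the standard.
  All elements met. The burden passes to the carrier.
At Stage I.2 the carrier must meet a production showing (weight is at least 14): on (b) the weight is 11, < 14, so (b) does not meet the standard; on (c) the weight is 6, < 14, so (c) does not meet the standard.
  Stage I.2 not carried; the carrier fails its burden.
The claimant prevails on this issue.
— Issue II —
Stage II.1 — burden on claimant; standard: clear and convincing evidence (weight is at least 73).
    (d): 76 − 3 = 73 ≥ 73 [met]
  Stage II.1 is satisfied; the onus moves to the carrier.
Stage II.2 — burden on carrier; standard: clear and convincing evidence (weight is at least 73).
    (e): 74 ≥ 73 [met]
  Stage II.2 carried; the final stage is satisfied.
All stages carried — the carrier prevails on this issue.
— Issue III —
At Stage III.1 the claimant must meet the preponderance of the evidence (weight is at least 50): on (f) the weight is 56 less the opposing 5 gives net 51, ≥ 50, so (f) meets the standard; on (g) the weight is 83 less the opposing 26 gives net 57, ≥ 50, so (g) meets the standard.
  The claimant carries Stage III.1; the carrier now bears the burden.
At Stage III.2 the carrier must meet a prima facie showing (weight is at least 15): on (h) the weight is 20, ≥ 15, so (h) meets the standard.
  Stage III.2 carried; the burden shifts to the claimant.
At Stage III.3 the claimant must meet a prima facie showing (weight is at least 15): on (i) the weight is 18, ≥ 15, so (i) meets the standard.
  Stage III.3 carried; the final stage is satisfied.
Every stage carried; the claimant prevails on this issue.
Per-issue: Issue I → claimant; Issue II → carrier; Issue III → claimant. The claimant must prevail on at least one issue; overall, the claimant prevails.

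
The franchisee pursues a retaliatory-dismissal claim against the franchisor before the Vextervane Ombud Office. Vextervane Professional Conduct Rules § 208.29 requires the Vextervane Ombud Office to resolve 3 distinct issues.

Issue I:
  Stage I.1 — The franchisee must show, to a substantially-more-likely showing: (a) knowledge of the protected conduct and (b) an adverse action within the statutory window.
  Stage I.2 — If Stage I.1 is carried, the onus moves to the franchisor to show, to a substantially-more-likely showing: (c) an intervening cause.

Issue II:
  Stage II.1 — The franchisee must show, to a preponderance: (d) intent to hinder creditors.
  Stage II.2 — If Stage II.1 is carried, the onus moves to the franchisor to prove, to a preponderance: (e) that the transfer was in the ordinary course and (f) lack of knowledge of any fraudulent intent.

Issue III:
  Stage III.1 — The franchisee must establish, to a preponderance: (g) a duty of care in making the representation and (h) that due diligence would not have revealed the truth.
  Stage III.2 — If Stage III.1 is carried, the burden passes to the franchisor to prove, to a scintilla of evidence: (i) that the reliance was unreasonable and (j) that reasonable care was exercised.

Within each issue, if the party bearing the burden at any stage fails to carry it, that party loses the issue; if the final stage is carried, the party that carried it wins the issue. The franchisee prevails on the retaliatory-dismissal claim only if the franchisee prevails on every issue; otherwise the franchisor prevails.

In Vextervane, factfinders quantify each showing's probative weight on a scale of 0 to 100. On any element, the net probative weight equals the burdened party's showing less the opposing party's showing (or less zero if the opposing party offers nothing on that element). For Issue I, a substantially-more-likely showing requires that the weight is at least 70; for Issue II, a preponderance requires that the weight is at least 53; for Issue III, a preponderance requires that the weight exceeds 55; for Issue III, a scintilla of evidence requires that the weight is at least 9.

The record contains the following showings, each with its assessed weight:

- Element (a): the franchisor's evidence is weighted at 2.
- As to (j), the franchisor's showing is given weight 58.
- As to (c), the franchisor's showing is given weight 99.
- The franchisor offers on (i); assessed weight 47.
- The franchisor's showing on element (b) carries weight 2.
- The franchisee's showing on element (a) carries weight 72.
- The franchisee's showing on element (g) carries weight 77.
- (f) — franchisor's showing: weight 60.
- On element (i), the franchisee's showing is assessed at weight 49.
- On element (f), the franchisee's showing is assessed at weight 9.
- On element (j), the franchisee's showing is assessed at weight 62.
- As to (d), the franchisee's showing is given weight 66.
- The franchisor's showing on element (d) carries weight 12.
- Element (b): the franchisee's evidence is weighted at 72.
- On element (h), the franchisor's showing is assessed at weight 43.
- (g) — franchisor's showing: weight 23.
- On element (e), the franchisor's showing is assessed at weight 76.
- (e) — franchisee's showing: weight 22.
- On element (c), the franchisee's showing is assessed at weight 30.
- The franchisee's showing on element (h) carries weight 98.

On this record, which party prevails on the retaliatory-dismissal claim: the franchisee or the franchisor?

franchisor

— Issue I —
At Stage I.1 the franchisee must meet a substantially-more-likely showing (weight is at least 70): on (a) the weight is 72 less the opposing 2 gives net 70, which does reach 70, so (a) meets the standard; on (b) the weight is 72 less the opposing 2 gives net 70, which does reach 70, so (b) meets the standard.
  Stage I.1 carried; the burden shifts to the franchisor.
At Stage I.2 the franchisor must meet a substantially-more-likely showing (weight is at least 70): on (c) the weight is 99 less the opposing 30 gives net 69, < 70, so (c) does not meet the standard.
  Stage I.2 not carried; the franchisor fails its burden.
So the franchisee prevails on this issue.
— Issue II —
Stage II.1 — burden on franchisee; standard: a preponderance (weight is at least 53).
    (d): 66 − 12 = 54 ≥ 53 [met]
  All elements met. The burden passes to the franchisor.
Stage II.2 — burden on franchisor; standard: a preponderance (weight is at least 53).
    (e): 76 − 22 = 54 ≥ 53 [met]
    (f): 60 − 9 = 51 < 53 [not met]
  Stage II.2 not carried; the franchisor fails its burden.
So the franchisee prevails on this issue.
— Issue III —
At Stage III.1 the franchisee must meet a preponderance (weight exceeds 55): on (g) the weight is 77 less the opposing 23 gives net 54, ≤ 55, so (g) does not meet the standard; on (h) the weight is 98 less the opposing 43 gives net 55, ≤ 55, so (h) does not meet the standard.
  The franchisee does not carry Stage III.1.
So the franchisor prevails on this issue.
Per-issue: Issue I → franchisee; Issue II → franchisee; Issue III → franchisor. The franchisee must prevail on every issue; overall, the franchisor prevails.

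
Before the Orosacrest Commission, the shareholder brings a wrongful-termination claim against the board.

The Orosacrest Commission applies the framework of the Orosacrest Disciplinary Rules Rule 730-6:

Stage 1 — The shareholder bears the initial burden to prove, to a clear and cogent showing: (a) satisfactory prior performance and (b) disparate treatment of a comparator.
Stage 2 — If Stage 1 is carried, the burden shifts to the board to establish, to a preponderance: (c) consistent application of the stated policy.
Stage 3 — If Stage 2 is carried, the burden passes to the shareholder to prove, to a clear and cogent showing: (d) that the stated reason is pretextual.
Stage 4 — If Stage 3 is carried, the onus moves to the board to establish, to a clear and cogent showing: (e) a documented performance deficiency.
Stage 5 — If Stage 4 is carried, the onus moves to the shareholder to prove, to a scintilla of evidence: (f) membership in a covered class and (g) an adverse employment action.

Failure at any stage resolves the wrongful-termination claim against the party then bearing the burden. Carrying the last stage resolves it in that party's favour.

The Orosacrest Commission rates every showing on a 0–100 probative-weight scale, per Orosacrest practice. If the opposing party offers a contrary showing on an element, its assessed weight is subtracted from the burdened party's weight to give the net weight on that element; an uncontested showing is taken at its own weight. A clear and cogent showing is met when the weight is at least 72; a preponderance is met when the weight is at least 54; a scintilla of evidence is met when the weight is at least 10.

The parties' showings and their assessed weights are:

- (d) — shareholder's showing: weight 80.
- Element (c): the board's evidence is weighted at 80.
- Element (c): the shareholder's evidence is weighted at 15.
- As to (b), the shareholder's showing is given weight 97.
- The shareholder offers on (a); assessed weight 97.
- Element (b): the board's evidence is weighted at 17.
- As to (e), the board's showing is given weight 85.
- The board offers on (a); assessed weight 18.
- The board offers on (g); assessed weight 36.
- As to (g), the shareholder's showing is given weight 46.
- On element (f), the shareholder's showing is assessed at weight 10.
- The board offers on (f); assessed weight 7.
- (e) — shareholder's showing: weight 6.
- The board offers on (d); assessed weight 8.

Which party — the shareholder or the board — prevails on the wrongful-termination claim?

Stage 1 — burden on shareholder; standard: a clear and cogent showing (weight is at least 72).
    (a): 97 − 18 = 79 ≥ 72 [met]
    (b): 97 − 17 = 80 ≥ 72 [met]
  All elements met. The burden passes to the board.
Stage 2 — burden on board; standard: a preponderance (weight is at least 54).
    (c): 80 − 15 = 65 ≥ 54 [met]
  The board carries Stage 2; the shareholder now bears the burden.
Stage 3 — burden on shareholder; standard: a clear and cogent showing (weight is at least 72).
    (d): 80 − 8 = 72 ≥ 72 [met]
  All elements met. The burden passes to the board.
Stage 4 — burden on board; standard: a clear and cogent showing (weight is at least 72).
    (e): 85 − 6 = 79 ≥ 72 [met]
  Stage 4 carried; the burden shifts to the shareholder.
Stage 5 — burden on shareholder; standard: a scintilla of evidence (weight is at least 10).
    (f): 10 − 7 = 3 < 10 [not met]
    (g): 46 − 36 = 10 ≥ 10 [met]
  Not every element is met, so the shareholder fails to carry Stage 5.
So the board prevails.

board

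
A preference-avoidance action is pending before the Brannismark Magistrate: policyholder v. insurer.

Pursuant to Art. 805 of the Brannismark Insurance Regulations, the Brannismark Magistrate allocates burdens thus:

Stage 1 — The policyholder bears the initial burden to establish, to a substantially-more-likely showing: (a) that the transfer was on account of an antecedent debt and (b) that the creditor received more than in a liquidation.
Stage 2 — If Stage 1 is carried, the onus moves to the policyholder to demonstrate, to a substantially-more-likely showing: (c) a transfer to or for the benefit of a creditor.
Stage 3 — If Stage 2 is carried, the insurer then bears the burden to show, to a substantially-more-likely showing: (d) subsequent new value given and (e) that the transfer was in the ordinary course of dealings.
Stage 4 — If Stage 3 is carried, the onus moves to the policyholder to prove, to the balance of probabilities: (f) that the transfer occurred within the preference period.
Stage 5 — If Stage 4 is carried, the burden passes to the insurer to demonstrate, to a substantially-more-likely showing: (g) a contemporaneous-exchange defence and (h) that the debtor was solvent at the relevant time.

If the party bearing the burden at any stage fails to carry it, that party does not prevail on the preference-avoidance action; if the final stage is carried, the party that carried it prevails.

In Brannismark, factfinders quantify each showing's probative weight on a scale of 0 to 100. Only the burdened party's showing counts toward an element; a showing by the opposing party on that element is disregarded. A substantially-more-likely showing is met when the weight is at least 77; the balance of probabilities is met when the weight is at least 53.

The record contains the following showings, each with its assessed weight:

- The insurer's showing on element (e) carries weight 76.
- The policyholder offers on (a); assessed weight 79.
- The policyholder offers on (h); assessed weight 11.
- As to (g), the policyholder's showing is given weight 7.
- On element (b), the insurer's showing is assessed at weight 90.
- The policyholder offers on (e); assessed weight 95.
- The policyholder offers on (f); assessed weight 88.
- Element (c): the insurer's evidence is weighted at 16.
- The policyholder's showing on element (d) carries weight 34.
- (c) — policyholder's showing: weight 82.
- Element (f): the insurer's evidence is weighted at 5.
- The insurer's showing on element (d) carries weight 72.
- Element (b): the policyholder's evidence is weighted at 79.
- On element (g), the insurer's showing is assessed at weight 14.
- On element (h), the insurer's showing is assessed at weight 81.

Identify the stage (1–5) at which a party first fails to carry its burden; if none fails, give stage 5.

stage 3

At Stage 1 the policyholder must meet a substantially-more-likely showing (weight is at least 77): on (a) the weight is 79, ≥ 77, so (a) meets the standard; on (b) the weight is 79 (the insurer's 90 is given no effect), which does reach 77, so (b) meets the standard.
  Stage 1 is satisfied; the policyholder continues to bear the burden.
At Stage 2 the policyholder must meet a substantially-more-likely showing (weight is at least 77): on (c) the weight is 82 (the insurer's 16 is given no effect), which does reach 77, so (c) meets the standard.
  All elements met. The burden passes to the insurer.
At Stage 3 the insurer must meet a substantially-more-likely showing (weight is at least 77): on (d) the weight is 72 (the policyholder's 34 is given no effect), which does not reach 77, so (d) does not meet the standard; on (e) the weight is 76 (the policyholder's 95 is given no effect), < 77, so (e) does not meet the standard.
  The insurer does not carry Stage 3.
The policyholder prevails.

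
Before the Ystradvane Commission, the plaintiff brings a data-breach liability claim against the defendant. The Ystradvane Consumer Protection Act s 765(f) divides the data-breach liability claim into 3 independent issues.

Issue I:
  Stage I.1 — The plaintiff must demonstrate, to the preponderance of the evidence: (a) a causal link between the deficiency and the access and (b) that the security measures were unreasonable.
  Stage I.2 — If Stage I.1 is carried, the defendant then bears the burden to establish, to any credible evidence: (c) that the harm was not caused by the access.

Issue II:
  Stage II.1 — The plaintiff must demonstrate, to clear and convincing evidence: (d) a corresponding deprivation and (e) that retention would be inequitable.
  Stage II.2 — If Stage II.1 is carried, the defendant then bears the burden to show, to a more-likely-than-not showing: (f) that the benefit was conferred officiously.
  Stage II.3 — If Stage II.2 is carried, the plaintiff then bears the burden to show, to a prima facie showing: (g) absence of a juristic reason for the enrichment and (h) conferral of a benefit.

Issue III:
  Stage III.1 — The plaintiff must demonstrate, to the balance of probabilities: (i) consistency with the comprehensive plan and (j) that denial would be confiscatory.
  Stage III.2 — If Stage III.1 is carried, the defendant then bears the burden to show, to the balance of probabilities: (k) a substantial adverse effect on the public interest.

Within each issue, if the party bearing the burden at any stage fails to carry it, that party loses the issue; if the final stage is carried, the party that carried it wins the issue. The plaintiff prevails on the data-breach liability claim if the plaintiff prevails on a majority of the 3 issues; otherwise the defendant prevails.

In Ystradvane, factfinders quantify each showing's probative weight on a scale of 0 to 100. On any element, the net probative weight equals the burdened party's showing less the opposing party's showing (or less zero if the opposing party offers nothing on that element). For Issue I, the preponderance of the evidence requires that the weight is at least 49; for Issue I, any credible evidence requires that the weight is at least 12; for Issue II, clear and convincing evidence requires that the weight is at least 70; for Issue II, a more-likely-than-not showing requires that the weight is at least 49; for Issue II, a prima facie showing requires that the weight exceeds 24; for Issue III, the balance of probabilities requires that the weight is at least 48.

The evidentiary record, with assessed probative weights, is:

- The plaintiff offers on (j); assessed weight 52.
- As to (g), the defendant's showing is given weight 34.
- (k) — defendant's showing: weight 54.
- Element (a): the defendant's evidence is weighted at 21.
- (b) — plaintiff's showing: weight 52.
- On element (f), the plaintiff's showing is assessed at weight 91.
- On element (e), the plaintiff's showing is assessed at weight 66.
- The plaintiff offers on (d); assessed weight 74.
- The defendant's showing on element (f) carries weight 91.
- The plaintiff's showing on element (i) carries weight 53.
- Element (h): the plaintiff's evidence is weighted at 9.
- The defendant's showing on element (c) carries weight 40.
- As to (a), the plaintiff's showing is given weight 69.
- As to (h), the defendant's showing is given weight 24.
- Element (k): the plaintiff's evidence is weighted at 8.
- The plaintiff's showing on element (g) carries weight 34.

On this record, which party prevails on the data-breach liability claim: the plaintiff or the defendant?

— Issue I —
Stage I.1 — burden on plaintiff; standard: the preponderance of the evidence (weight is at least 49).
    (a): 69 − 21 = 48 < 49 [not met]
    (b): 52 ≥ 49 [met]
  Stage I.1 not carried; the plaintiff fails its burden.
So the defendant prevails on this issue.
— Issue II —
Stage II.1 — burden on plaintiff; standard: clear and convincing evidence (weight is at least 70).
    (d): 74 ≥ 70 [met]
    (e): 66 < 70 [not met]
  The plaintiff does not carry Stage II.1.
So the defendant prevails on this issue.
— Issue III —
At Stage III.1 the plaintiff must meet the balance of probabilities (weight is at least 48): on (i) the weight is 53, which does reach 48, so (i) meets the standard; on (j) the weight is 52, which does reach 48, so (j) meets the standard.
  The plaintiff carries Stage III.1; the defendant now bears the burden.
At Stage III.2 the defendant must meet the balance of probabilities (weight is at least 48): on (k) the weight is 54 less the opposing 8 gives net 46, < 48, so (k) does not meet the standard.
  Not every element is met, so the defendant fails to carry Stage III.2.
The analysis ends at Stage III.2; the plaintiff prevails on this issue.
Per-issue: Issue I → defendant; Issue II → defendant; Issue III → plaintiff. The plaintiff must prevail on a majority of issues; overall, the defendant prevails.

defendant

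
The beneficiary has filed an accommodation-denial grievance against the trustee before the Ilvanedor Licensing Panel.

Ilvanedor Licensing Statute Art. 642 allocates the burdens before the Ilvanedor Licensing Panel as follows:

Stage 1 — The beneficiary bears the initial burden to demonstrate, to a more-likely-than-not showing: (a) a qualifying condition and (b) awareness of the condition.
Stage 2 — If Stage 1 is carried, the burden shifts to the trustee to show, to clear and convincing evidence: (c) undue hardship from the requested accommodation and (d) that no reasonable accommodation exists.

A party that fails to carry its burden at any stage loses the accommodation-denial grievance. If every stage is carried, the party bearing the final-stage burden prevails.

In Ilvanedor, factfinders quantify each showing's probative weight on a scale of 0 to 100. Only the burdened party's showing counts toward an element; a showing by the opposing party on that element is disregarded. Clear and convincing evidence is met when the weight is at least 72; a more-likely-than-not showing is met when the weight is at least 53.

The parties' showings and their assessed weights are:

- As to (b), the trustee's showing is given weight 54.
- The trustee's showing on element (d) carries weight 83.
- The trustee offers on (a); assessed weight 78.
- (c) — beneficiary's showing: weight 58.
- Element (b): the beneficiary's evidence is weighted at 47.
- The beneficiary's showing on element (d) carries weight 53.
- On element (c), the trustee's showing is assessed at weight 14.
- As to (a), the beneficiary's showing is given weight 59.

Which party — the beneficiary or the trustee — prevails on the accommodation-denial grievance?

trustee

Stage 1 (beneficiary, a more-likely-than-not showing, weight is at least 53): (a) 59 (trustee's 78 disregarded) ≥ 53 — meets; (b) 47 (trustee's 54 disregarded) < 53 — fails.
  The beneficiary does not carry Stage 1.
The analysis ends at Stage 1; the trustee prevails.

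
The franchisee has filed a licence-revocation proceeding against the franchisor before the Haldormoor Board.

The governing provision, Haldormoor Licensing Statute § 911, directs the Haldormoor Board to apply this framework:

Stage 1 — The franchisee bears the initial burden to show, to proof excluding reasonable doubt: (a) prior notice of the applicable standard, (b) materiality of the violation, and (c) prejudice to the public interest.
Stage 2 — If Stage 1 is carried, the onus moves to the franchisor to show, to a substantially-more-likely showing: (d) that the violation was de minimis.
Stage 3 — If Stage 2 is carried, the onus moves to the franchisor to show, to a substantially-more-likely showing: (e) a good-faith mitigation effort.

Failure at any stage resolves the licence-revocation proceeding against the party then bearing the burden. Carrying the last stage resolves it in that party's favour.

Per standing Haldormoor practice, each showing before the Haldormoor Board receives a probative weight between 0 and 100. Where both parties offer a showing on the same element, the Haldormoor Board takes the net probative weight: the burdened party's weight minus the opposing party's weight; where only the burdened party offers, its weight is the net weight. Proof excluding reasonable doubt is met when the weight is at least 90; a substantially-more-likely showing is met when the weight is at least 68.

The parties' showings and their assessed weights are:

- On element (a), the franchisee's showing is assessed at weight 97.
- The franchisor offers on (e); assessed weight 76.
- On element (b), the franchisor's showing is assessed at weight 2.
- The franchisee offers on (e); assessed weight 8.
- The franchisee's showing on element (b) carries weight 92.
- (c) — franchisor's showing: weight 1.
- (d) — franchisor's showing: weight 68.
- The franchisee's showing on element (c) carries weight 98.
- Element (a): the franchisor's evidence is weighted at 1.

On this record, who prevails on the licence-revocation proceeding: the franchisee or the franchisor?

franchisor

Stage 1 — burden on franchisee; standard: proof excluding reasonable doubt (weight is at least 90).
    (a): 97 − 1 = 96 ≥ 90 [met]
    (b): 92 − 2 = 90 ≥ 90 [met]
    (c): 98 − 1 = 97 ≥ 90 [met]
  The franchisee carries Stage 1; the franchisor now bears the burden.
Stage 2 — burden on franchisor; standard: a substantially-more-likely showing (weight is at least 68).
    (d): 68 ≥ 68 [met]
  Stage 2 carried; the burden remains with the franchisor.
Stage 3 — burden on franchisor; standard: a substantially-more-likely showing (weight is at least 68).
    (e): 76 − 8 = 68 ≥ 68 [met]
  All elements met at the final stage.
Every stage carried; the franchisor prevails.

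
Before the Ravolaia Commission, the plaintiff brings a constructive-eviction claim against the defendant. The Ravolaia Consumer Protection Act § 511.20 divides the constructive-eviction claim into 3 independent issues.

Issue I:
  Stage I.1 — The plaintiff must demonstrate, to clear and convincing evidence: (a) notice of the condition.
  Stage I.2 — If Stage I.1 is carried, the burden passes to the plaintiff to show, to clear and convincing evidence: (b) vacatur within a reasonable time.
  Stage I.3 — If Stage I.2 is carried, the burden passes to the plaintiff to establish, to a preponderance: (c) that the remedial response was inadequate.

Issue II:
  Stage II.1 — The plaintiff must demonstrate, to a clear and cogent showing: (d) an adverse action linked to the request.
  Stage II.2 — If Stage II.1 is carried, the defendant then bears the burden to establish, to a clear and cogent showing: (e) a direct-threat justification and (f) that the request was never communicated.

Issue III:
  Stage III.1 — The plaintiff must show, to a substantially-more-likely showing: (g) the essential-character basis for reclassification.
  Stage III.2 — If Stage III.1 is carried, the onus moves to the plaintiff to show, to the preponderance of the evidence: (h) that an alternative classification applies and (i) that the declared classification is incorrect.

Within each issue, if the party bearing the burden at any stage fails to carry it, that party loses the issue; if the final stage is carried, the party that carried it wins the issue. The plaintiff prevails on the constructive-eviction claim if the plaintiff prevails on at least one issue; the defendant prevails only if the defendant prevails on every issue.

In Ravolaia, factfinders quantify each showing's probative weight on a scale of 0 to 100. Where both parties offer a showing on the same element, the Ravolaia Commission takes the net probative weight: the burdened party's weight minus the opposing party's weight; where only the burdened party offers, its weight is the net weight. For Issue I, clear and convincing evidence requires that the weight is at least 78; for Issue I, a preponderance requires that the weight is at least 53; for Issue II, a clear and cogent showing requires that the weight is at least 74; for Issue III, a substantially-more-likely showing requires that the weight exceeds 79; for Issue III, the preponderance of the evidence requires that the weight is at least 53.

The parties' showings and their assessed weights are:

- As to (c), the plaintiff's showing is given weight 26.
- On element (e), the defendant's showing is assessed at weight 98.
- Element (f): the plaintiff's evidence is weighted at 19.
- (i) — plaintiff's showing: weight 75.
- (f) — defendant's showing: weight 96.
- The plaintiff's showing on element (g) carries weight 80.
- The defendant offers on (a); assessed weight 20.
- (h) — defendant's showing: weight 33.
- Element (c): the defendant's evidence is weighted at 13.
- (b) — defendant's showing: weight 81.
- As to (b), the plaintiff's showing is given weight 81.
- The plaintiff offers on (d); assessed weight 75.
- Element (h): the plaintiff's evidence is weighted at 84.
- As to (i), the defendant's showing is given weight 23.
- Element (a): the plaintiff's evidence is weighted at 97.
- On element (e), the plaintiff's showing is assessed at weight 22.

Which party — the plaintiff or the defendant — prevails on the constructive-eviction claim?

— Issue I —
At Stage I.1 the plaintiff must meet clear and convincing evidence (weight is at least 78): on (a) the weight is 97 less the opposing 20 gives net 77, < 78, so (a) does not meet the standard.
  Stage I.1 not carried; the plaintiff fails its burden.
The analysis ends at Stage I.1; the defendant prevails on this issue.
— Issue II —
At Stage II.1 the plaintiff must meet a clear and cogent showing (weight is at least 74): on (d) the weight is 75, which does reach 74, so (d) meets the standard.
  All elements met. The burden passes to the defendant.
At Stage II.2 the defendant must meet a clear and cogent showing (weight is at least 74): on (e) the weight is 98 less the opposing 22 gives net 76, ≥ 74, so (e) meets the standard; on (f) the weight is 96 less the opposing 19 gives net 77, which does reach 74, so (f) meets the standard.
  The defendant carries the last stage.
All stages carried — the defendant prevails on this issue.
— Issue III —
At Stage III.1 the plaintiff must meet a substantially-more-likely showing (weight exceeds 79): on (g) the weight is 80, > 79, so (g) meets the standard.
  All elements met. The plaintiff retains the burden for Stage III.2.
At Stage III.2 the plaintiff must meet the preponderance of the evidence (weight is at least 53): on (h) the weight is 84 less the opposing 33 gives net 51, < 53, so (h) does not meet the standard; on (i) the weight is 75 less the opposing 23 gives net 52, which does not reach 53, so (i) does not meet the standard.
  Not every element is met, so the plaintiff fails to carry Stage III.2.
The defendant prevails on this issue.
Per-issue: Issue I → defendant; Issue II → defendant; Issue III → defendant. The plaintiff must prevail on at least one issue; overall, the defendant prevails.

defendant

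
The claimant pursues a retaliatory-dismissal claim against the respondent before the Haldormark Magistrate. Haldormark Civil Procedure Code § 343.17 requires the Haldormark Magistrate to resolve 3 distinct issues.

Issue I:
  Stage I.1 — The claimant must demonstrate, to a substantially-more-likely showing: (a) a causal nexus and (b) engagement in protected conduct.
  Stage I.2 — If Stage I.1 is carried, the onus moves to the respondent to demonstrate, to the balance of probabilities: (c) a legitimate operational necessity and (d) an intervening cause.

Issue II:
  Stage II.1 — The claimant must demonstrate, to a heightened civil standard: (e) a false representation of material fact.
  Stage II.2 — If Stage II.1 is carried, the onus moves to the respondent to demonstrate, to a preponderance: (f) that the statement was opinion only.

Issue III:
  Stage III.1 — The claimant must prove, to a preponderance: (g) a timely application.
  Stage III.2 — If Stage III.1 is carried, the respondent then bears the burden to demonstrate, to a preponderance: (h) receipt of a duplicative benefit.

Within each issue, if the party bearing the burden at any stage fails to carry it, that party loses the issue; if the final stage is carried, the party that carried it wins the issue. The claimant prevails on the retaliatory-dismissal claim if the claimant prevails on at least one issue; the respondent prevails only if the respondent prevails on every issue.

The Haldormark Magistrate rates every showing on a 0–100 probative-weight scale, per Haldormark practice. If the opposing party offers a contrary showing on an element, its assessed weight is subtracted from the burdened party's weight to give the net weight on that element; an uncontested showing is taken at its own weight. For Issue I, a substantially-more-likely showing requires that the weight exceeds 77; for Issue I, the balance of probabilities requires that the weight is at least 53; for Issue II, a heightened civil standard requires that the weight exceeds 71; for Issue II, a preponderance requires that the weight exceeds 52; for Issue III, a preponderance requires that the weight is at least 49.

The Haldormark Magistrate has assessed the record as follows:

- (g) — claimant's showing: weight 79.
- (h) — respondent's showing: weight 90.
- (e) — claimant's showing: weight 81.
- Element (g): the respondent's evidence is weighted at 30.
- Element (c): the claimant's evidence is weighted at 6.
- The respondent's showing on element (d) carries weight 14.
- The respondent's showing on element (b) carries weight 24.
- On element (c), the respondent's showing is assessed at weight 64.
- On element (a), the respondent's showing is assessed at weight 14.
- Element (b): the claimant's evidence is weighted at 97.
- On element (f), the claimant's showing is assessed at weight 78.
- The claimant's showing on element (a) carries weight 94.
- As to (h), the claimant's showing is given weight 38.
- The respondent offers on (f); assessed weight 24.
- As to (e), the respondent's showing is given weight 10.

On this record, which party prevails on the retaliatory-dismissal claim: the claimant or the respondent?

— Issue I —
Stage I.1 — burden on claimant; standard: a substantially-more-likely showing (weight exceeds 77).
    (a): 94 − 14 = 80 > 77 [met]
    (b): 97 − 24 = 73 ≤ 77 [not met]
  Not every element is met, so the claimant fails to carry Stage I.1.
The analysis ends at Stage I.1; the respondent prevails on this issue.
— Issue II —
At Stage II.1 the claimant must meet a heightened civil standard (weight exceeds 71): on (e) the weight is 81 less the opposing 10 gives net 71, ≤ 71, so (e) does not meet the standard.
  Not every element is met, so the claimant fails to carry Stage II.1.
So the respondent prevails on this issue.
— Issue III —
At Stage III.1 the claimant must meet a preponderance (weight is at least 49): on (g) the weight is 79 less the opposing 30 gives net 49, which does reach 49, so (g) meets the standard.
  All elements met. The burden passes to the respondent.
At Stage III.2 the respondent must meet a preponderance (weight is at least 49): on (h) the weight is 90 less the opposing 38 gives net 52, ≥ 49, so (h) meets the standard.
  All elements met at the final stage.
With every stage satisfied, the respondent prevails on this issue.
Per-issue: Issue I → respondent; Issue II → respondent; Issue III → respondent. The claimant must prevail on at least one issue; overall, the respondent prevails.

respondent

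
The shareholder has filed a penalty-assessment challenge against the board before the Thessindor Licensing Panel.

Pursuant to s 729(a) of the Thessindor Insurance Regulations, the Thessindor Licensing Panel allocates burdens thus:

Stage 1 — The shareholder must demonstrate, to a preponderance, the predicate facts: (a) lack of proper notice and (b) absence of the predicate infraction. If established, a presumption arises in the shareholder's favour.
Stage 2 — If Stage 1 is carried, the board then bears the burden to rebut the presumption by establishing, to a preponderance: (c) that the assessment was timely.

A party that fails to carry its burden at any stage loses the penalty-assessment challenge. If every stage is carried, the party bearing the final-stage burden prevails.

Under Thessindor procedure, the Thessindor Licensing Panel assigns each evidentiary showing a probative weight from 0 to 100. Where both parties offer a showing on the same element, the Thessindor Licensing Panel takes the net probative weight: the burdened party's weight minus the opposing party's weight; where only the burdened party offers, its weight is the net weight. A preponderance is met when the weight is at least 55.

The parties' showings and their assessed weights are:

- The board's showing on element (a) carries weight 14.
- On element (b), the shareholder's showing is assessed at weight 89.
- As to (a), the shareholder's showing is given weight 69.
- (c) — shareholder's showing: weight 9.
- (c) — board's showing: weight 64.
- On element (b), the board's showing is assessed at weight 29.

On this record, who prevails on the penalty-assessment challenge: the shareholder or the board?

Stage 1 — burden on shareholder; standard: a preponderance (weight is at least 55).
    (a): 69 − 14 = 55 ≥ 55 [met]
    (b): 89 − 29 = 60 ≥ 55 [met]
  Stage 1 carried; the burden shifts to the board.
Stage 2 — burden on board; standard: a preponderance (weight is at least 55).
    (c): 64 − 9 = 55 ≥ 55 [met]
  Stage 2 carried; the final stage is satisfied.
All stages carried — the board prevails.

board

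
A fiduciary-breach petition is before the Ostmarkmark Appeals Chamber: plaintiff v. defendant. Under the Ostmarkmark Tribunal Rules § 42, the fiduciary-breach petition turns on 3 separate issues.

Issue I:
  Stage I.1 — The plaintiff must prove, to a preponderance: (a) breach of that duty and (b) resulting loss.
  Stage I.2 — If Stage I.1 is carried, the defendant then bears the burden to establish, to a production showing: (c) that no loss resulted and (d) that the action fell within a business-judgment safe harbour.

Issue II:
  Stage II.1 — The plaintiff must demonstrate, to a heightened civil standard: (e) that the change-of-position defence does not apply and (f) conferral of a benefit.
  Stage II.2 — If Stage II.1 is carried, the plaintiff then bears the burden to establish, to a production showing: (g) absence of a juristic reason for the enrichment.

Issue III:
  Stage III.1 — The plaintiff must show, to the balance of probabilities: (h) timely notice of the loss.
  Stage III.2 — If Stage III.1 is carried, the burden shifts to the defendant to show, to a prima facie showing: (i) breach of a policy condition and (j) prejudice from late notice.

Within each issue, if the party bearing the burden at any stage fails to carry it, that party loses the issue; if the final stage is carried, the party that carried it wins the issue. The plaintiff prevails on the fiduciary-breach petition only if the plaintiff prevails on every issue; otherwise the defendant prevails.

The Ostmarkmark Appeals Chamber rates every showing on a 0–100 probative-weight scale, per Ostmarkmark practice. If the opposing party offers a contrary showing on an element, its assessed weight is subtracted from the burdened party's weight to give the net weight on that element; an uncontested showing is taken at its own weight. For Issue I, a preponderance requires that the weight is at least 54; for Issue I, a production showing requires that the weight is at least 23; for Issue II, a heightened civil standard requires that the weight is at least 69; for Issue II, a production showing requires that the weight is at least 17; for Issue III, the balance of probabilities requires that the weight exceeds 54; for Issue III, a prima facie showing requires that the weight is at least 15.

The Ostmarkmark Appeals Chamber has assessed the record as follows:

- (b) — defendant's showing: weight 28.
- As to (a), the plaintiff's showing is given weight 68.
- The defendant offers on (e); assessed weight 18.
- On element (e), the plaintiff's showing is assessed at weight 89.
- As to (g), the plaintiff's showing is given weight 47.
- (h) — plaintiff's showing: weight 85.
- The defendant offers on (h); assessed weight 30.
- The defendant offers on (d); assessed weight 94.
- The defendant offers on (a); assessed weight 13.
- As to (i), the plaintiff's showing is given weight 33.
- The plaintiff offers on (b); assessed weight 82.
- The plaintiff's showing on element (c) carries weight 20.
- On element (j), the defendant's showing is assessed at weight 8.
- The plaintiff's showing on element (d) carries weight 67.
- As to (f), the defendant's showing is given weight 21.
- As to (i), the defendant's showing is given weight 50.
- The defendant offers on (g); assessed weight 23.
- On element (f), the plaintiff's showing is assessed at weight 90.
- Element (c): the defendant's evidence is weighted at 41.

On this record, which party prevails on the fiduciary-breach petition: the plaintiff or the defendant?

plaintiff

— Issue I —
Stage I.1 — burden on plaintiff; standard: a preponderance (weight is at least 54).
    (a): 68 − 13 = 55 ≥ 54 [met]
    (b): 82 − 28 = 54 ≥ 54 [met]
  All elements met. The burden passes to the defendant.
Stage I.2 — burden on defendant; standard: a production showing (weight is at least 23).
    (c): 41 − 20 = 21 < 23 [not met]
    (d): 94 − 67 = 27 ≥ 23 [met]
  Not every element is met, so the defendant fails to carry Stage I.2.
The analysis ends at Stage I.2; the plaintiff prevails on this issue.
— Issue II —
At Stage II.1 the plaintiff must meet a heightened civil standard (weight is at least 69): on (e) the weight is 89 less the opposing 18 gives net 71, which does reach 69, so (e) meets the standard; on (f) the weight is 90 less the opposing 21 gives net 69, ≥ 69, so (f) meets the standard.
  Stage II.1 carried; the burden remains with the plaintiff.
At Stage II.2 the plaintiff must meet a production showing (weight is at least 17): on (g) the weight is 47 less the opposing 23 gives net 24, ≥ 17, so (g) meets the standard.
  All elements met at the final stage.
All stages carried — the plaintiff prevails on this issue.
— Issue III —
Stage III.1 (plaintiff, the balance of probabilities, weight exceeds 54): (h) net 85−30=55 > 54 — meets.
  Stage III.1 carried; the burden shifts to the defendant.
Stage III.2 (defendant, a prima facie showing, weight is at least 15): (i) net 50−33=17 ≥ 15 — meets; (j) 8 < 15 — fails.
  Stage III.2 not carried; the defendant fails its burden.
The analysis ends at Stage III.2; the plaintiff prevails on this issue.
Per-issue: Issue I → plaintiff; Issue II → plaintiff; Issue III → plaintiff. The plaintiff must prevail on every issue; overall, the plaintiff prevails.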